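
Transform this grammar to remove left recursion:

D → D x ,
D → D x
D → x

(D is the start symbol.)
D is directly left-recursive. The standard transformation for
  A → A α₁ | ... | A α_m | β₁ | ... | β_n
is
  A  → β₁ A' | ... | β_n A'
  A' → α₁ A' | ... | α_m A' | ε

D → x becomes D → x D'
D → D x , becomes D' → x , D'
D → D x becomes D' → x D'
Add D' → ε

Resulting grammar:
D → x D'
D' → x , D'
D' → x D'
D' → ε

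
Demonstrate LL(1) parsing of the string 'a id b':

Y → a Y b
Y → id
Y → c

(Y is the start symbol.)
Stack is shown with the top on the left.

Stack    Input     Action
-------------------------
Y $      a id b $  output Y → a Y b
a Y b $  a id b $  match 'a'
Y b $    id b $    output Y → id
id b $   id b $    match 'id'
b $      b $       match 'b'
$        $         accept

The string is accepted.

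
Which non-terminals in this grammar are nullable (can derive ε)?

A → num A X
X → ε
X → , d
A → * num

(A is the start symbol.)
{ 'X' }

ε-productions: X → ε
So X is immediately nullable.
No further non-terminal can be added: every production for the remaining non-terminals contains a terminal or a non-nullable non-terminal.
Nullable = { 'X' }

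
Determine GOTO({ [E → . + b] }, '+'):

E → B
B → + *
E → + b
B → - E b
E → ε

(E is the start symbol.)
GOTO(I, '+') = CLOSURE({ [A → αX.β] : [A → α.Xβ] ∈ I, X = '+' })

Items with dot before '+', with the dot advanced:
  [E → . + b] → [E → + . b]
Closure adds nothing (no advanced item has the dot before a non-terminal).

GOTO = { [E → + . b] }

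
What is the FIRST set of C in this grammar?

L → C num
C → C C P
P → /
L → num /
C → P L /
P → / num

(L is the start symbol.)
{ '/' }

To compute FIRST(C), examine every production with C on the left-hand side, reading each right-hand side left to right until a non-nullable symbol is reached.

FIRST sets of the other non-terminals involved (by the same procedure, iterated to a fixed point):
  FIRST(P) = { '/' }

From C → C C P:
  - C is the symbol being defined: contributes nothing new
    C is not nullable, so stop
From C → P L /:
  - P is a non-terminal: add FIRST(P) \ {ε} = { '/' }
    P is not nullable, so stop

Collecting: FIRST(C) = { '/' }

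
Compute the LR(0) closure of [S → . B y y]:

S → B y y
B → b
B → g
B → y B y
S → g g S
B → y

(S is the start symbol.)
Start with: [S → . B y y]
  [S → . B y y] has the dot before B: add [B → . b], [B → . g], [B → . y B y], [B → . y]
No further items can be added.

CLOSURE = { [B → . b], [B → . g], [B → . y B y], [B → . y], [S → . B y y] }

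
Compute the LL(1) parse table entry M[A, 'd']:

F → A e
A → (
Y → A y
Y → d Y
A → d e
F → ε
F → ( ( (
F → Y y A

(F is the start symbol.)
To find M[A, 'd'], we find productions for A where 'd' is in the predict set (PREDICT(N → α) = (FIRST(α) \ {ε}) ∪ (FOLLOW(N) if α ⇒* ε)).

A → (: PREDICT = { '(' }
A → d e: PREDICT = { 'd' }
  'd' is in predict set, so this production goes in M[A, 'd']

M[A, 'd'] = A → d e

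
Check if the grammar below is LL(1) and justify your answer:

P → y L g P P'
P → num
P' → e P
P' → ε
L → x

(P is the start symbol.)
No. Predict set conflict for P': { 'e' }

A grammar is LL(1) if for each non-terminal N with multiple productions, the predict sets of those productions are pairwise disjoint, where PREDICT(N → α) = (FIRST(α) \ {ε}) ∪ (FOLLOW(N) if α ⇒* ε).

Relevant sets:
  FOLLOW(P') = { $, 'e' }

For P:
  PREDICT(P → y L g P P') = { 'y' }
  PREDICT(P → num) = { 'num' }
For P':
  PREDICT(P' → e P) = { 'e' }
  PREDICT(P' → ε) = { $, 'e' }
L has a single production, so nothing to check there.

Conflict found: Predict set conflict for P': { 'e' }
The grammar is NOT LL(1).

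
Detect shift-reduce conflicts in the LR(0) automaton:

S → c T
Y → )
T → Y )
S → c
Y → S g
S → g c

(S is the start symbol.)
Yes — I2: [S → c .] vs [S → . c]

Augment with S' → S and build the canonical LR(0) collection (I0 = CLOSURE({[S' → . S]}), then GOTO on every symbol after a dot until no new states appear). It has 11 states:
  I0: { [S → . c T], [S → . c], [S → . g c], [S' → . S] }  — shift
  I1: { [S' → S .] }  — accept
  I2: { [S → . c T], [S → . c], [S → . g c], [S → c . T], [S → c .], [T → . Y )], [Y → . )], [Y → . S g] }  — shift, reduce
  I3: { [S → g . c] }  — shift
  I4: { [S → g c .] }  — reduce
  I5: { [Y → ) .] }  — reduce
  I6: { [Y → S . g] }  — shift
  I7: { [S → c T .] }  — reduce
  I8: { [T → Y . )] }  — shift
  I9: { [T → Y ) .] }  — reduce
  I10: { [Y → S g .] }  — reduce

I2 contains reduce item [S → c .] and shift items [S → . c], [S → . c T], [S → . g c], [Y → . )] — shift-reduce conflict.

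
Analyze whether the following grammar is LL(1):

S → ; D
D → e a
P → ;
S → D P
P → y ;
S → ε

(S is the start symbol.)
A grammar is LL(1) if for each non-terminal N with multiple productions, the predict sets of those productions are pairwise disjoint, where PREDICT(N → α) = (FIRST(α) \ {ε}) ∪ (FOLLOW(N) if α ⇒* ε).

Relevant sets:
  FIRST(D) = { 'e' }
  FOLLOW(S) = { $ }

For S:
  PREDICT(S → ';' D) = { ';' }
  PREDICT(S → D P) = { 'e' }
  PREDICT(S → ε) = { $ }
For P:
  PREDICT(P → ';') = { ';' }
  PREDICT(P → y ';') = { 'y' }
D has a single production, so nothing to check there.

All predict sets are disjoint. The grammar IS LL(1).

Answer: Yes, the grammar is LL(1).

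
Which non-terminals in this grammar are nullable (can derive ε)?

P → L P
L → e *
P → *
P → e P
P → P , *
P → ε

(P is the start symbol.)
A non-terminal is nullable if it can derive ε (the empty string): either it has an ε-production, or it has a production whose right-hand side consists entirely of nullable non-terminals.

ε-productions: P → ε
So P is immediately nullable.
No further non-terminal can be added: every production for the remaining non-terminals contains a terminal or a non-nullable non-terminal.
Nullable = { 'P' }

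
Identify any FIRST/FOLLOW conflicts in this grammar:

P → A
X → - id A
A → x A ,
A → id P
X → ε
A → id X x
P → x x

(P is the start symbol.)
A FIRST/FOLLOW conflict occurs when a non-terminal N has a nullable alternative N → β (β ⇒* ε) and another alternative N → α with FIRST(α) ∩ FOLLOW(N) ≠ ∅: on such a lookahead the parser cannot decide between expanding α and letting N vanish via β.

Nullable non-terminals: X.

X: nullable alternative(s) X → ε; FOLLOW(X) = { 'x' }
  X → - id A: FIRST \ {ε} = { '-' } — disjoint from FOLLOW(X)
  X → ε: FIRST \ {ε} = { } — this is the only nullable alternative, skip

A, P have no nullable alternative, so no FIRST/FOLLOW check is needed there.

No FIRST/FOLLOW conflicts found.

Answer: No FIRST/FOLLOW conflicts.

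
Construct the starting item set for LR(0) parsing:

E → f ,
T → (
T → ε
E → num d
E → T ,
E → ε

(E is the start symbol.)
First, augment the grammar with E' → E
I₀ = CLOSURE({ [E' → . E] }):
  [E' → . E] has the dot before E: add [E → . f ,], [E → . num d], [E → . T ,], [E → .]
  [E → . T ,] has the dot before T: add [T → . (], [T → .]
No further items can be added.

I₀ = { [E → . T ,], [E → . f ,], [E → . num d], [E → .], [E' → . E], [T → . (], [T → .] }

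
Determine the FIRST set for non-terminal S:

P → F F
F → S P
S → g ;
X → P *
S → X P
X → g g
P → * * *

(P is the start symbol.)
{ '*', 'g' }

To compute FIRST(S), examine every production with S on the left-hand side, reading each right-hand side left to right until a non-nullable symbol is reached.

FIRST sets of the other non-terminals involved (by the same procedure, iterated to a fixed point):
  FIRST(X) = { '*', 'g' }

From S → g ;:
  - g is a terminal: add 'g' and stop
From S → X P:
  - X is a non-terminal: add FIRST(X) \ {ε} = { '*', 'g' }
    X is not nullable, so stop

Collecting: FIRST(S) = { '*', 'g' }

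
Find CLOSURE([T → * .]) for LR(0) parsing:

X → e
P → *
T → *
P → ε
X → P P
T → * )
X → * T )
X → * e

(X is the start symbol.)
To compute CLOSURE, for each item [A → α.Bβ] where B is a non-terminal, add [B → .γ] for all productions B → γ; repeat for the newly added items until nothing changes.

Start with: [T → * .]
The dot is at the end, so nothing is added.

CLOSURE = { [T → * .] }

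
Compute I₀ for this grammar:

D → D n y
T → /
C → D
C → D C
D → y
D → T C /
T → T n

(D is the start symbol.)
{ [D → . D n y], [D → . T C /], [D → . y], [D' → . D], [T → . /], [T → . T n] }

First, augment the grammar with D' → D
I₀ = CLOSURE({ [D' → . D] }):
  [D' → . D] has the dot before D: add [D → . D n y], [D → . y], [D → . T C /]
  [D → . T C /] has the dot before T: add [T → . /], [T → . T n]
No further items can be added.

I₀ = { [D → . D n y], [D → . T C /], [D → . y], [D' → . D], [T → . /], [T → . T n] }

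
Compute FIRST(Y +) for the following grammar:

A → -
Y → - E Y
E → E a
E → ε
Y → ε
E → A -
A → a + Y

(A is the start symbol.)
FIRST sets of the non-terminals involved (from the grammar, by fixed-point iteration):
  FIRST(Y) = { '-', ε }

To compute FIRST(Y +), process the symbols left to right:
Symbol Y is a non-terminal. Add FIRST(Y) \ {ε} = { '-' }
Y is nullable (ε ∈ FIRST(Y)), continue to the next symbol.
Symbol + is a terminal. Add '+' and stop.
FIRST(Y +) = { '+', '-' }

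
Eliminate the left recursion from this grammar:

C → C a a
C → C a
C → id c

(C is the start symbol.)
C is directly left-recursive. The standard transformation for
  A → A α₁ | ... | A α_m | β₁ | ... | β_n
is
  A  → β₁ A' | ... | β_n A'
  A' → α₁ A' | ... | α_m A' | ε

C → id c becomes C → id c C'
C → C a a becomes C' → a a C'
C → C a becomes C' → a C'
Add C' → ε

Resulting grammar:
C → id c C'
C' → a a C'
C' → a C'
C' → ε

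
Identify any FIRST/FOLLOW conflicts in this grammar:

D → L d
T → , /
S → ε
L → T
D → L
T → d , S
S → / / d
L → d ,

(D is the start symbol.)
A FIRST/FOLLOW conflict occurs when a non-terminal N has a nullable alternative N → β (β ⇒* ε) and another alternative N → α with FIRST(α) ∩ FOLLOW(N) ≠ ∅: on such a lookahead the parser cannot decide between expanding α and letting N vanish via β.

Nullable non-terminals: S.

S: nullable alternative(s) S → ε; FOLLOW(S) = { $, 'd' }
  S → ε: FIRST \ {ε} = { } — this is the only nullable alternative, skip
  S → / / d: FIRST \ {ε} = { '/' } — disjoint from FOLLOW(S)

D, L, T have no nullable alternative, so no FIRST/FOLLOW check is needed there.

No FIRST/FOLLOW conflicts found.

Answer: No FIRST/FOLLOW conflicts.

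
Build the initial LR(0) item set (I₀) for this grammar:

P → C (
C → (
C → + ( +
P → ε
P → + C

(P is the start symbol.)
First, augment the grammar with P' → P
I₀ = CLOSURE({ [P' → . P] }):
  [P' → . P] has the dot before P: add [P → . C (], [P → .], [P → . + C]
  [P → . C (] has the dot before C: add [C → . (], [C → . + ( +]
No further items can be added.

I₀ = { [C → . (], [C → . + ( +], [P → . + C], [P → . C (], [P → .], [P' → . P] }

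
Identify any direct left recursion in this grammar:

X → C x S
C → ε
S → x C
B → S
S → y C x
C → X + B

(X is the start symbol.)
Direct left recursion occurs when N → N α for some non-terminal N (the right-hand side begins with the left-hand side itself).

X → C x S: starts with C
C → ε: starts with ε
S → x C: starts with x
B → S: starts with S
S → y C x: starts with y
C → X + B: starts with X

No direct left recursion found.

Answer: No direct left recursion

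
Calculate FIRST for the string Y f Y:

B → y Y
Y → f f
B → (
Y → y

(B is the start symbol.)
{ 'f', 'y' }

FIRST sets of the non-terminals involved (from the grammar, by fixed-point iteration):
  FIRST(Y) = { 'f', 'y' }

To compute FIRST(Y f Y), process the symbols left to right:
Symbol Y is a non-terminal. Add FIRST(Y) \ {ε} = { 'f', 'y' }
Y is not nullable (ε ∉ FIRST(Y)), so stop here.
FIRST(Y f Y) = { 'f', 'y' }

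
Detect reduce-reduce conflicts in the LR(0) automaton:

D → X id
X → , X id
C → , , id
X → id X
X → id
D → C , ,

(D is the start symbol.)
Augment with D' → D and build the canonical LR(0) collection (I0 = CLOSURE({[D' → . D]}), then GOTO on every symbol after a dot until no new states appear). It has 15 states:
  I0: { [C → . , , id], [D → . C , ,], [D → . X id], [D' → . D], [X → . , X id], [X → . id X], [X → . id] }  — shift
  I1: { [C → , . , id], [X → , . X id], [X → . , X id], [X → . id X], [X → . id] }  — shift
  I2: { [D → C . , ,] }  — shift
  I3: { [D' → D .] }  — accept
  I4: { [D → X . id] }  — shift
  I5: { [X → . , X id], [X → . id X], [X → . id], [X → id . X], [X → id .] }  — shift, reduce
  I6: { [X → , . X id], [X → . , X id], [X → . id X], [X → . id] }  — shift
  I7: { [X → id X .] }  — reduce
  I8: { [X → , X . id] }  — shift
  I9: { [X → , X id .] }  — reduce
  I10: { [D → X id .] }  — reduce
  I11: { [D → C , . ,] }  — shift
  I12: { [D → C , , .] }  — reduce
  I13: { [C → , , . id], [X → , . X id], [X → . , X id], [X → . id X], [X → . id] }  — shift
  I14: { [C → , , id .], [X → . , X id], [X → . id X], [X → . id], [X → id . X], [X → id .] }  — shift, 2 reduces

I14 contains complete items [C → , , id .], [X → id .] — reduce-reduce conflict.

Answer: Yes — I14: [C → , , id .] vs [X → id .]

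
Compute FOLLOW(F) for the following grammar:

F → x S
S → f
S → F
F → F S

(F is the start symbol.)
To compute FOLLOW(F), find every occurrence of F on a right-hand side N → α F β: add FIRST(β) \ {ε}, and if β is empty or nullable also add FOLLOW(N). Iterate to a fixed point.

F is the start symbol, so $ ∈ FOLLOW(F).
In S → F: F is at the end, add FOLLOW(S)
In F → F S: F is followed by S, add FIRST(S) \ {ε} = { 'f', 'x' }

The FOLLOW sets referred to above (computed the same way, to a fixed point):
  FOLLOW(S) = { $, 'f', 'x' }

Taking the union: FOLLOW(F) = { $, 'f', 'x' }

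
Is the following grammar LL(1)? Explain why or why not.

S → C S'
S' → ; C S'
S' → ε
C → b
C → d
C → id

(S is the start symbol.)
Yes, the grammar is LL(1).

A grammar is LL(1) if for each non-terminal N with multiple productions, the predict sets of those productions are pairwise disjoint, where PREDICT(N → α) = (FIRST(α) \ {ε}) ∪ (FOLLOW(N) if α ⇒* ε).

Relevant sets:
  FOLLOW(S') = { $ }

For S':
  PREDICT(S' → ';' C S') = { ';' }
  PREDICT(S' → ε) = { $ }
For C:
  PREDICT(C → b) = { 'b' }
  PREDICT(C → d) = { 'd' }
  PREDICT(C → id) = { 'id' }
S has a single production, so nothing to check there.

All predict sets are disjoint. The grammar IS LL(1).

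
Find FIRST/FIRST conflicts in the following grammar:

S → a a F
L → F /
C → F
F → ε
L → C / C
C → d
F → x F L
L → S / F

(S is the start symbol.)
Yes. L → F '/' / L → C '/' C on { '/', 'x' }

A FIRST/FIRST conflict occurs when two productions N → α and N → β for the same non-terminal have FIRST(α) ∩ FIRST(β) ≠ ∅ (with ε ∈ FIRST of a nullable right-hand side, so two nullable alternatives also conflict).

FIRST sets of the non-terminals at (or reachable through a nullable prefix from) the front of some alternative:
  FIRST(F) = { 'x', ε }
  FIRST(C) = { 'd', 'x', ε }
  FIRST(S) = { 'a' }

Productions for L:
  L → F /: FIRST = { '/', 'x' }
  L → C / C: FIRST = { '/', 'd', 'x' }
  L → S / F: FIRST = { 'a' }
Productions for C:
  C → F: FIRST = { 'x', ε }
  C → d: FIRST = { 'd' }
Productions for F:
  F → ε: FIRST = { ε }
  F → x F L: FIRST = { 'x' }
S has only one production, so no FIRST/FIRST conflict is possible there.

Conflict for L: L → F / and L → C / C
  Overlap: { '/', 'x' }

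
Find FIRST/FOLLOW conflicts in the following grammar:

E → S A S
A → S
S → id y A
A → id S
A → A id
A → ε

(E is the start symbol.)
Yes. A → S with FOLLOW(A) on { 'id' }; A → id S with FOLLOW(A) on { 'id' }; A → A id with FOLLOW(A) on { 'id' }

Nullable non-terminals: A.
FIRST sets used below: FIRST(S) = { 'id' }, FIRST(A) = { 'id', ε }

A: nullable alternative(s) A → ε; FOLLOW(A) = { $, 'id' }
  A → S: FIRST \ {ε} = { 'id' } — overlaps FOLLOW(A) on { 'id' }: CONFLICT
  A → id S: FIRST \ {ε} = { 'id' } — overlaps FOLLOW(A) on { 'id' }: CONFLICT
  A → A id: FIRST \ {ε} = { 'id' } — overlaps FOLLOW(A) on { 'id' }: CONFLICT
  A → ε: FIRST \ {ε} = { } — this is the only nullable alternative, skip

E, S have no nullable alternative, so no FIRST/FOLLOW check is needed there.

So the grammar has 3 FIRST/FOLLOW conflicts (marked CONFLICT above).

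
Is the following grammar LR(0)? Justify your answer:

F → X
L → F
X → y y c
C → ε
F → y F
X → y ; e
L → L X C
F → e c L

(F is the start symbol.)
A grammar is LR(0) if no state in the canonical LR(0) collection has:
  - both a shift item (dot before a terminal) and a complete item (shift-reduce conflict), or
  - two or more complete items (reduce-reduce conflict; the accept item [F' → F .] counts as a complete item here).

Augment with F' → F and build the canonical LR(0) collection (I0 = CLOSURE({[F' → . F]}), then GOTO on every symbol after a dot until no new states appear). It has 17 states:
  I0: { [F → . X], [F → . e c L], [F → . y F], [F' → . F], [X → . y ; e], [X → . y y c] }  — shift
  I1: { [F' → F .] }  — accept
  I2: { [F → X .] }  — reduce
  I3: { [F → e . c L] }  — shift
  I4: { [F → . X], [F → . e c L], [F → . y F], [F → y . F], [X → . y ; e], [X → . y y c], [X → y . ; e], [X → y . y c] }  — shift
  I5: { [X → y ; . e] }  — shift
  I6: { [F → y F .] }  — reduce
  I7: { [F → . X], [F → . e c L], [F → . y F], [F → y . F], [X → . y ; e], [X → . y y c], [X → y . ; e], [X → y . y c], [X → y y . c] }  — shift
  I8: { [X → y y c .] }  — reduce
  I9: { [X → y ; e .] }  — reduce
  I10: { [F → . X], [F → . e c L], [F → . y F], [F → e c . L], [L → . F], [L → . L X C], [X → . y ; e], [X → . y y c] }  — shift
  I11: { [L → F .] }  — reduce
  I12: { [F → e c L .], [L → L . X C], [X → . y ; e], [X → . y y c] }  — shift, reduce
  I13: { [C → .], [L → L X . C] }  — reduce
  I14: { [X → y . ; e], [X → y . y c] }  — shift
  I15: { [X → y y . c] }  — shift
  I16: { [L → L X C .] }  — reduce

Conflict in state I12:
  Shift-reduce conflict between [F → e c L .] and [X → . y ; e]
So the grammar is NOT LR(0).

Answer: No. Shift-reduce conflict between [F → e c L .] and [X → . y ; e]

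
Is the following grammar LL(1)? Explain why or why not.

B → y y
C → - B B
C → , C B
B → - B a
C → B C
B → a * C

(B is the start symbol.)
No. Predict set conflict for C: { '-' }

A grammar is LL(1) if for each non-terminal N with multiple productions, the predict sets of those productions are pairwise disjoint, where PREDICT(N → α) = (FIRST(α) \ {ε}) ∪ (FOLLOW(N) if α ⇒* ε).

Relevant sets:
  FIRST(B) = { '-', 'a', 'y' }

For B:
  PREDICT(B → y y) = { 'y' }
  PREDICT(B → '-' B a) = { '-' }
  PREDICT(B → a '*' C) = { 'a' }
For C:
  PREDICT(C → '-' B B) = { '-' }
  PREDICT(C → ',' C B) = { ',' }
  PREDICT(C → B C) = { '-', 'a', 'y' }

Conflict found: Predict set conflict for C: { '-' }
The grammar is NOT LL(1).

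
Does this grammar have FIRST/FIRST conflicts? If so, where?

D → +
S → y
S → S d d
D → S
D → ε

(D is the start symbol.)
FIRST sets of the non-terminals at (or reachable through a nullable prefix from) the front of some alternative:
  FIRST(S) = { 'y' }

Productions for D:
  D → +: FIRST = { '+' }
  D → S: FIRST = { 'y' }
  D → ε: FIRST = { ε }
Productions for S:
  S → y: FIRST = { 'y' }
  S → S d d: FIRST = { 'y' }

Conflict for S: S → y and S → S d d
  Overlap: { 'y' }

Answer: Yes. S → y / S → S d d on { 'y' }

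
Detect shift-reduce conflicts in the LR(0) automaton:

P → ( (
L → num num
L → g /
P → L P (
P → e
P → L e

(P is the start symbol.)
Augment with P' → P and build the canonical LR(0) collection (I0 = CLOSURE({[P' → . P]}), then GOTO on every symbol after a dot until no new states appear). It has 13 states:
  I0: { [L → . g /], [L → . num num], [P → . ( (], [P → . L P (], [P → . L e], [P → . e], [P' → . P] }  — shift
  I1: { [P → ( . (] }  — shift
  I2: { [L → . g /], [L → . num num], [P → . ( (], [P → . L P (], [P → . L e], [P → . e], [P → L . P (], [P → L . e] }  — shift
  I3: { [P' → P .] }  — accept
  I4: { [P → e .] }  — reduce
  I5: { [L → g . /] }  — shift
  I6: { [L → num . num] }  — shift
  I7: { [L → num num .] }  — reduce
  I8: { [L → g / .] }  — reduce
  I9: { [P → L P . (] }  — shift
  I10: { [P → L e .], [P → e .] }  — 2 reduces
  I11: { [P → L P ( .] }  — reduce
  I12: { [P → ( ( .] }  — reduce

No state contains both a complete item and a shift item.

Answer: No shift-reduce conflicts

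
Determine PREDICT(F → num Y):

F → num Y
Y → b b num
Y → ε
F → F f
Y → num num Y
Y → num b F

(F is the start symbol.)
{ 'num' }

PREDICT(F → num Y) = (FIRST(RHS) \ {ε}) ∪ (FOLLOW(F) if ε ∈ FIRST(RHS), i.e. RHS ⇒* ε)
FIRST(num Y) = { 'num' }
ε ∉ FIRST(num Y), so FOLLOW(F) is not added.
PREDICT(F → num Y) = { 'num' }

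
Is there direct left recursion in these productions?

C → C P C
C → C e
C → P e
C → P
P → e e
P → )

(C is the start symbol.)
C → C P C: LEFT RECURSIVE (starts with C)
C → C e: LEFT RECURSIVE (starts with C)
C → P e: starts with P
C → P: starts with P
P → e e: starts with e
P → ): starts with ')'

The grammar has direct left recursion on: C.

Answer: Yes, C is left-recursive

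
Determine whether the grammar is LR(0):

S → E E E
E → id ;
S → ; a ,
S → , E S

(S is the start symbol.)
Yes, the grammar is LR(0)

A grammar is LR(0) if no state in the canonical LR(0) collection has:
  - both a shift item (dot before a terminal) and a complete item (shift-reduce conflict), or
  - two or more complete items (reduce-reduce conflict; the accept item [S' → S .] counts as a complete item here).

Augment with S' → S and build the canonical LR(0) collection (I0 = CLOSURE({[S' → . S]}), then GOTO on every symbol after a dot until no new states appear). It has 13 states:
  I0: { [E → . id ;], [S → . , E S], [S → . ; a ,], [S → . E E E], [S' → . S] }  — shift
  I1: { [E → . id ;], [S → , . E S] }  — shift
  I2: { [S → ; . a ,] }  — shift
  I3: { [E → . id ;], [S → E . E E] }  — shift
  I4: { [S' → S .] }  — accept
  I5: { [E → id . ;] }  — shift
  I6: { [E → id ; .] }  — reduce
  I7: { [E → . id ;], [S → E E . E] }  — shift
  I8: { [S → E E E .] }  — reduce
  I9: { [S → ; a . ,] }  — shift
  I10: { [S → ; a , .] }  — reduce
  I11: { [E → . id ;], [S → , E . S], [S → . , E S], [S → . ; a ,], [S → . E E E] }  — shift
  I12: { [S → , E S .] }  — reduce

Every state is either a pure shift/goto state or contains exactly one complete item and nothing to shift — no conflicts. The grammar is LR(0).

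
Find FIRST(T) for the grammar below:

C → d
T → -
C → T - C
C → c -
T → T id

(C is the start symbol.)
{ '-' }

To compute FIRST(T), examine every production with T on the left-hand side, reading each right-hand side left to right until a non-nullable symbol is reached.

From T → -:
  - '-' is a terminal: add '-' and stop
From T → T id:
  - T is the symbol being defined: contributes nothing new
    T is not nullable, so stop

Collecting: FIRST(T) = { '-' }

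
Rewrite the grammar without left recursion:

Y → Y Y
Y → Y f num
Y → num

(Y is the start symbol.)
Y is directly left-recursive. The standard transformation for
  A → A α₁ | ... | A α_m | β₁ | ... | β_n
is
  A  → β₁ A' | ... | β_n A'
  A' → α₁ A' | ... | α_m A' | ε

Y → num becomes Y → num Y'
Y → Y Y becomes Y' → Y Y'
Y → Y f num becomes Y' → f num Y'
Add Y' → ε

Resulting grammar:
Y → num Y'
Y' → Y Y'
Y' → f num Y'
Y' → ε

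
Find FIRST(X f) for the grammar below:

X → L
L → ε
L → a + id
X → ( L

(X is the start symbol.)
FIRST sets of the non-terminals involved (from the grammar, by fixed-point iteration):
  FIRST(X) = { '(', 'a', ε }

To compute FIRST(X f), process the symbols left to right:
Symbol X is a non-terminal. Add FIRST(X) \ {ε} = { '(', 'a' }
X is nullable (ε ∈ FIRST(X)), continue to the next symbol.
Symbol f is a terminal. Add 'f' and stop.
FIRST(X f) = { '(', 'a', 'f' }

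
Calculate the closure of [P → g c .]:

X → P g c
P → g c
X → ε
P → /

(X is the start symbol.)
{ [P → g c .] }

To compute CLOSURE, for each item [A → α.Bβ] where B is a non-terminal, add [B → .γ] for all productions B → γ; repeat for the newly added items until nothing changes.

Start with: [P → g c .]
The dot is at the end, so nothing is added.

CLOSURE = { [P → g c .] }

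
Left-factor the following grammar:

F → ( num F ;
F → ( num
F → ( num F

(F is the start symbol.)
Left-factoring transforms A → αβ₁ | αβ₂ into A → αA' and A' → β₁ | β₂
(α is the longest common prefix among the alternatives). Repeat until
no nonterminal has two alternatives with a common prefix.

Round 1: F has alternatives sharing prefix '( num'. Introduce F': F → ( num F'
  Add: F' → F ;
  Add: F' → ε
  Add: F' → F

Round 2: F' has alternatives sharing prefix 'F'. Introduce F'': F' → F F''
  Add: F'' → ;
  Add: F'' → ε

No remaining common prefixes — done.

Resulting grammar:
F → ( num F'
F' → F F''
F'' → ;
F'' → ε
F' → ε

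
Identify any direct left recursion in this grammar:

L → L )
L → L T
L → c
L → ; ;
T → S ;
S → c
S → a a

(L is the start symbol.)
Direct left recursion occurs when N → N α for some non-terminal N (the right-hand side begins with the left-hand side itself).

L → L ): LEFT RECURSIVE (starts with L)
L → L T: LEFT RECURSIVE (starts with L)
L → c: starts with c
L → ; ;: starts with ';'
T → S ;: starts with S
S → c: starts with c
S → a a: starts with a

The grammar has direct left recursion on: L.

Answer: Yes, L is left-recursive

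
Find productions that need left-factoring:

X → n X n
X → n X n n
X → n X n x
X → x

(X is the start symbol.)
Left-factoring is needed when two productions for the same non-terminal
share a common prefix on the right-hand side.

Productions for X:
  X → n X n
  X → n X n n
  X → n X n x
  X → x

Found common prefix 'n X n' in productions for X

Answer: Yes, X has productions with common prefix 'n X n'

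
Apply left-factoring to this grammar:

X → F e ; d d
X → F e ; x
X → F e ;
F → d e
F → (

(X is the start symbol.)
X → F e ; X'
X' → d d
X' → x
X' → ε
F → d e
F → (

Left-factoring transforms A → αβ₁ | αβ₂ into A → αA' and A' → β₁ | β₂
(α is the longest common prefix among the alternatives). Repeat until
no nonterminal has two alternatives with a common prefix.

Round 1: X has alternatives sharing prefix 'F e ;'. Introduce X': X → F e ; X'
  Add: X' → d d
  Add: X' → x
  Add: X' → ε

No remaining common prefixes — done.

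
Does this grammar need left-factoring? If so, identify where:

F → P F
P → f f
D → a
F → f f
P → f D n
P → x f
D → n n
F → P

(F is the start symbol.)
Yes, F has productions with common prefix 'P'; P has productions with common prefix 'f'

Left-factoring is needed when two productions for the same non-terminal
share a common prefix on the right-hand side.

Productions for F:
  F → P F
  F → f f
  F → P
Productions for P:
  P → f f
  P → f D n
  P → x f
Productions for D:
  D → a
  D → n n

Found common prefix 'P' in productions for F
Found common prefix 'f' in productions for P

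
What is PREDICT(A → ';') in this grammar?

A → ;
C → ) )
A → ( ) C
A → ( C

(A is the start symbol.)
{ ';' }

PREDICT(A → ';') = (FIRST(RHS) \ {ε}) ∪ (FOLLOW(A) if ε ∈ FIRST(RHS), i.e. RHS ⇒* ε)
FIRST(';') = { ';' }
ε ∉ FIRST(';'), so FOLLOW(A) is not added.
PREDICT(A → ';') = { ';' }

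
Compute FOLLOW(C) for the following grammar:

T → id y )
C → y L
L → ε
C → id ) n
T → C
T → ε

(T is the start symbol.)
{ $ }

In T → C: C is at the end, add FOLLOW(T)

The FOLLOW sets referred to above (computed the same way, to a fixed point):
  FOLLOW(T) = { $ }

Taking the union: FOLLOW(C) = { $ }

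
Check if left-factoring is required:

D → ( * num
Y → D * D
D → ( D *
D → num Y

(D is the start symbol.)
Yes, D has productions with common prefix '('

Left-factoring is needed when two productions for the same non-terminal
share a common prefix on the right-hand side.

Productions for D:
  D → ( * num
  D → ( D *
  D → num Y

Found common prefix '(' in productions for D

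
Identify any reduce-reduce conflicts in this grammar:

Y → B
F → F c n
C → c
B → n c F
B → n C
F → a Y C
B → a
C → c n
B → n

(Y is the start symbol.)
No reduce-reduce conflicts

A reduce-reduce conflict occurs when an LR(0) state has two complete items [A → α .] and [B → β .] — both call for a reduction, and with no lookahead the parser cannot choose between them.

Augment with Y' → Y and build the canonical LR(0) collection (I0 = CLOSURE({[Y' → . Y]}), then GOTO on every symbol after a dot until no new states appear). It has 15 states:
  I0: { [B → . a], [B → . n C], [B → . n c F], [B → . n], [Y → . B], [Y' → . Y] }  — shift
  I1: { [Y → B .] }  — reduce
  I2: { [Y' → Y .] }  — accept
  I3: { [B → a .] }  — reduce
  I4: { [B → n . C], [B → n . c F], [B → n .], [C → . c n], [C → . c] }  — shift, reduce
  I5: { [B → n C .] }  — reduce
  I6: { [B → n c . F], [C → c . n], [C → c .], [F → . F c n], [F → . a Y C] }  — shift, reduce
  I7: { [B → n c F .], [F → F . c n] }  — shift, reduce
  I8: { [B → . a], [B → . n C], [B → . n c F], [B → . n], [F → a . Y C], [Y → . B] }  — shift
  I9: { [C → c n .] }  — reduce
  I10: { [C → . c n], [C → . c], [F → a Y . C] }  — shift
  I11: { [F → a Y C .] }  — reduce
  I12: { [C → c . n], [C → c .] }  — shift, reduce
  I13: { [F → F c . n] }  — shift
  I14: { [F → F c n .] }  — reduce

No state contains more than one complete item.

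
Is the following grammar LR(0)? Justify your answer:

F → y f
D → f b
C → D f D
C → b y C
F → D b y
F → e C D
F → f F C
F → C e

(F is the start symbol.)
A grammar is LR(0) if no state in the canonical LR(0) collection has:
  - both a shift item (dot before a terminal) and a complete item (shift-reduce conflict), or
  - two or more complete items (reduce-reduce conflict; the accept item [F' → F .] counts as a complete item here).

Augment with F' → F and build the canonical LR(0) collection (I0 = CLOSURE({[F' → . F]}), then GOTO on every symbol after a dot until no new states appear). It has 24 states:
  I0: { [C → . D f D], [C → . b y C], [D → . f b], [F → . C e], [F → . D b y], [F → . e C D], [F → . f F C], [F → . y f], [F' → . F] }  — shift
  I1: { [F → C . e] }  — shift
  I2: { [C → D . f D], [F → D . b y] }  — shift
  I3: { [F' → F .] }  — accept
  I4: { [C → b . y C] }  — shift
  I5: { [C → . D f D], [C → . b y C], [D → . f b], [F → e . C D] }  — shift
  I6: { [C → . D f D], [C → . b y C], [D → . f b], [D → f . b], [F → . C e], [F → . D b y], [F → . e C D], [F → . f F C], [F → . y f], [F → f . F C] }  — shift
  I7: { [F → y . f] }  — shift
  I8: { [F → y f .] }  — reduce
  I9: { [C → . D f D], [C → . b y C], [D → . f b], [F → f F . C] }  — shift
  I10: { [C → b . y C], [D → f b .] }  — shift, reduce
  I11: { [C → . D f D], [C → . b y C], [C → b y . C], [D → . f b] }  — shift
  I12: { [C → b y C .] }  — reduce
  I13: { [C → D . f D] }  — shift
  I14: { [D → f . b] }  — shift
  I15: { [D → f b .] }  — reduce
  I16: { [C → D f . D], [D → . f b] }  — shift
  I17: { [C → D f D .] }  — reduce
  I18: { [F → f F C .] }  — reduce
  I19: { [D → . f b], [F → e C . D] }  — shift
  I20: { [F → e C D .] }  — reduce
  I21: { [F → D b . y] }  — shift
  I22: { [F → D b y .] }  — reduce
  I23: { [F → C e .] }  — reduce

Conflict in state I10:
  Shift-reduce conflict between [D → f b .] and [C → b . y C]
So the grammar is NOT LR(0).

Answer: No. Shift-reduce conflict between [D → f b .] and [C → b . y C]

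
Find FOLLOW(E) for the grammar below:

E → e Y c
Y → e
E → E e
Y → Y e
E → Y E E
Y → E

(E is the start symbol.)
{ $, 'c', 'e' }

To compute FOLLOW(E), find every occurrence of E on a right-hand side N → α E β: add FIRST(β) \ {ε}, and if β is empty or nullable also add FOLLOW(N). Iterate to a fixed point.

E is the start symbol, so $ ∈ FOLLOW(E).
In E → E e: E is followed by e, add FIRST(e) \ {ε} = { 'e' }
In E → Y E E: E is followed by E, add FIRST(E) \ {ε} = { 'e' }
In E → Y E E: E is at the end; this adds FOLLOW(E) to itself — nothing new
In Y → E: E is at the end, add FOLLOW(Y)

The FOLLOW sets referred to above (computed the same way, to a fixed point):
  FOLLOW(Y) = { 'c', 'e' }

Taking the union: FOLLOW(E) = { $, 'c', 'e' }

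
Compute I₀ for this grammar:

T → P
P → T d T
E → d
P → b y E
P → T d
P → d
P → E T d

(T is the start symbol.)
{ [E → . d], [P → . E T d], [P → . T d T], [P → . T d], [P → . b y E], [P → . d], [T → . P], [T' → . T] }

First, augment the grammar with T' → T
I₀ = CLOSURE({ [T' → . T] }):
  [T' → . T] has the dot before T: add [T → . P]
  [T → . P] has the dot before P: add [P → . T d T], [P → . b y E], [P → . T d], [P → . d], [P → . E T d]
  [P → . E T d] has the dot before E: add [E → . d]
No further items can be added.

I₀ = { [E → . d], [P → . E T d], [P → . T d T], [P → . T d], [P → . b y E], [P → . d], [T → . P], [T' → . T] }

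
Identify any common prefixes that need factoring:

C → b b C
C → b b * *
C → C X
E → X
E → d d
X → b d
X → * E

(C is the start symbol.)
Yes, C has productions with common prefix 'b b'

Left-factoring is needed when two productions for the same non-terminal
share a common prefix on the right-hand side.

Productions for C:
  C → b b C
  C → b b * *
  C → C X
Productions for E:
  E → X
  E → d d
Productions for X:
  X → b d
  X → * E

Found common prefix 'b b' in productions for C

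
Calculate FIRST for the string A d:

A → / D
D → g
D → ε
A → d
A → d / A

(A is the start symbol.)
{ '/', 'd' }

FIRST sets of the non-terminals involved (from the grammar, by fixed-point iteration):
  FIRST(A) = { '/', 'd' }

To compute FIRST(A d), process the symbols left to right:
Symbol A is a non-terminal. Add FIRST(A) \ {ε} = { '/', 'd' }
A is not nullable (ε ∉ FIRST(A)), so stop here.
FIRST(A d) = { '/', 'd' }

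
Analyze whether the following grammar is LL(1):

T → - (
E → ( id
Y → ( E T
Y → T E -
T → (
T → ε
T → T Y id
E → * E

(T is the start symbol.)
A grammar is LL(1) if for each non-terminal N with multiple productions, the predict sets of those productions are pairwise disjoint, where PREDICT(N → α) = (FIRST(α) \ {ε}) ∪ (FOLLOW(N) if α ⇒* ε).

Relevant sets:
  FIRST(T) = { '(', '*', '-', ε }
  FIRST(Y) = { '(', '*', '-' }
  FIRST(E) = { '(', '*' }
  FOLLOW(T) = { $, '(', '*', '-', 'id' }

For T:
  PREDICT(T → '-' '(') = { '-' }
  PREDICT(T → '(') = { '(' }
  PREDICT(T → ε) = { $, '(', '*', '-', 'id' }
  PREDICT(T → T Y id) = { '(', '*', '-' }
For E:
  PREDICT(E → '(' id) = { '(' }
  PREDICT(E → '*' E) = { '*' }
For Y:
  PREDICT(Y → '(' E T) = { '(' }
  PREDICT(Y → T E '-') = { '(', '*', '-' }

Conflict found: Predict set conflict for T: { '-' }
The grammar is NOT LL(1).

Answer: No. Predict set conflict for T: { '-' }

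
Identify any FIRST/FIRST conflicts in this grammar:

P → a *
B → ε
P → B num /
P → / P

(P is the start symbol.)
No FIRST/FIRST conflicts.

A FIRST/FIRST conflict occurs when two productions N → α and N → β for the same non-terminal have FIRST(α) ∩ FIRST(β) ≠ ∅ (with ε ∈ FIRST of a nullable right-hand side, so two nullable alternatives also conflict).

FIRST sets of the non-terminals at (or reachable through a nullable prefix from) the front of some alternative:
  FIRST(B) = { ε }

Productions for P:
  P → a *: FIRST = { 'a' }
  P → B num /: FIRST = { 'num' }
  P → / P: FIRST = { '/' }
B has only one production, so no FIRST/FIRST conflict is possible there.

All alternatives of each non-terminal have pairwise disjoint FIRST sets.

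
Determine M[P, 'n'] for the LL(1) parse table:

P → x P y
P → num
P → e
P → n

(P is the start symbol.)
P → n

To find M[P, 'n'], we find productions for P where 'n' is in the predict set (PREDICT(N → α) = (FIRST(α) \ {ε}) ∪ (FOLLOW(N) if α ⇒* ε)).

P → x P y: PREDICT = { 'x' }
P → num: PREDICT = { 'num' }
P → e: PREDICT = { 'e' }
P → n: PREDICT = { 'n' }
  'n' is in predict set, so this production goes in M[P, 'n']

M[P, 'n'] = P → n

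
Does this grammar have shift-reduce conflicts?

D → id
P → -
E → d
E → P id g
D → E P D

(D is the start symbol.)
No shift-reduce conflicts

Augment with D' → D and build the canonical LR(0) collection (I0 = CLOSURE({[D' → . D]}), then GOTO on every symbol after a dot until no new states appear). It has 11 states:
  I0: { [D → . E P D], [D → . id], [D' → . D], [E → . P id g], [E → . d], [P → . -] }  — shift
  I1: { [P → - .] }  — reduce
  I2: { [D' → D .] }  — accept
  I3: { [D → E . P D], [P → . -] }  — shift
  I4: { [E → P . id g] }  — shift
  I5: { [E → d .] }  — reduce
  I6: { [D → id .] }  — reduce
  I7: { [E → P id . g] }  — shift
  I8: { [E → P id g .] }  — reduce
  I9: { [D → . E P D], [D → . id], [D → E P . D], [E → . P id g], [E → . d], [P → . -] }  — shift
  I10: { [D → E P D .] }  — reduce

No state contains both a complete item and a shift item.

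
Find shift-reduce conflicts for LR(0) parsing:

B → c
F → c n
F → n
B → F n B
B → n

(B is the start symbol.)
Yes — I3: [B → c .] vs [F → c . n]

A shift-reduce conflict occurs when an LR(0) state has both:
  - a complete (reduce) item [A → α .] (dot at the end), and
  - a shift item [B → β . c γ] (dot before a terminal).

Augment with B' → B and build the canonical LR(0) collection (I0 = CLOSURE({[B' → . B]}), then GOTO on every symbol after a dot until no new states appear). It has 8 states:
  I0: { [B → . F n B], [B → . c], [B → . n], [B' → . B], [F → . c n], [F → . n] }  — shift
  I1: { [B' → B .] }  — accept
  I2: { [B → F . n B] }  — shift
  I3: { [B → c .], [F → c . n] }  — shift, reduce
  I4: { [B → n .], [F → n .] }  — 2 reduces
  I5: { [F → c n .] }  — reduce
  I6: { [B → . F n B], [B → . c], [B → . n], [B → F n . B], [F → . c n], [F → . n] }  — shift
  I7: { [B → F n B .] }  — reduce

I3 contains reduce item [B → c .] and shift item [F → c . n] — shift-reduce conflict.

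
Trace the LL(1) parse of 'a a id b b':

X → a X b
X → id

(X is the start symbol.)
LL(1) parsing maintains a stack (initially the start symbol over $) and the input. At each step: if the stack top is a terminal, match it against the current input token; if it is a non-terminal N, replace it with the RHS of M[N, lookahead] (the unique production whose predict set contains the lookahead).

Stack is shown with the top on the left.

Stack      Input         Action
-------------------------------
X $        a a id b b $  output X → a X b
a X b $    a a id b b $  match 'a'
X b $      a id b b $    output X → a X b
a X b b $  a id b b $    match 'a'
X b b $    id b b $      output X → id
id b b $   id b b $      match 'id'
b b $      b b $         match 'b'
b $        b $           match 'b'
$          $             accept

The string is accepted.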